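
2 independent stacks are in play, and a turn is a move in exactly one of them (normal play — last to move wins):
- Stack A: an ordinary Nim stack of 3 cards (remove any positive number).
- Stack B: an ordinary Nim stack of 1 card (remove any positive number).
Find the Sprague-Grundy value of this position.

Stack A is a plain Nim stack of size 3, so its Grundy value is 3.
Stack B is a plain Nim stack of size 1, so its Grundy value is 1.
The value of a disjunctive sum is the nim-sum of the parts.
Combined value = 3 ⊕ 1 = 2.

2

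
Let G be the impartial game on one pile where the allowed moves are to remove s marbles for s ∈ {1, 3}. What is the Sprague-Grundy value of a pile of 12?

0

Grundy values for subtraction set {1, 3}:
k:     0  1  2  3  4  5  6  7  8  9 10 11 12
g(k):  0  1  0  1  0  1  0  1  0  1  0  1  0
So g(12) = 0.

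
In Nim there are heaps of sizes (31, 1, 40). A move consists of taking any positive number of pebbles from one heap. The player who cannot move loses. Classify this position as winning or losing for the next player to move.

Winning position

Write each in binary and XOR column by column:
  011111  (31)
  000001  (1)
  101000  (40)
  ------
  110110  (54)
The nim-sum is 54 ≠ 0, so this is an N-position: the player to move can win.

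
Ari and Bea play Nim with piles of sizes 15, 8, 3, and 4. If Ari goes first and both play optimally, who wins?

Nim-sum: 15 ⊕ 8 ⊕ 3 ⊕ 4 = 0.
The nim-sum is 0, so this is a P-position: the player to move is in a losing position under optimal play; Ari is about to move from it and so loses — Bea wins.

Bea wins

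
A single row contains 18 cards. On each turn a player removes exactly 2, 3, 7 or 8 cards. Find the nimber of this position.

Grundy values for subtraction set {2, 3, 7, 8}:
k:     0  1  2  3  4  5  6  7  8  9 10 11 12 13 14 15 16 17 18
g(k):  0  0  1  1  2  0  0  1  1  2  0  0  1  1  2  0  0  1  1
So g(18) = 1.

1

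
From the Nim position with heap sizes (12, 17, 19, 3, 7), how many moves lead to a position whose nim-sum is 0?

1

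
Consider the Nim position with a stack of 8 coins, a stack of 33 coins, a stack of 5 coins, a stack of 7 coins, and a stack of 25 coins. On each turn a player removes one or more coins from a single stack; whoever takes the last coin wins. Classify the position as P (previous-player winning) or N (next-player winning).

N-position

In binary:
  001000  (8)
  100001  (33)
  000101  (5)
  000111  (7)
  011001  (25)
  ------
  110010  (50)
The nim-sum is 50 ≠ 0, so this is an N-position: the player to move can win.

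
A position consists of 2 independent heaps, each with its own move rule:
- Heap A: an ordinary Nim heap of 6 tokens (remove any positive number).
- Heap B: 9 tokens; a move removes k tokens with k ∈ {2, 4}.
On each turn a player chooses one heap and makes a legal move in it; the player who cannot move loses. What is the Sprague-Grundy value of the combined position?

7

Heap A is a plain Nim heap of size 6, so its Grundy value is 6.
Build the Grundy sequence for heap B with g(k) = mex{g(k−s) : s ∈ {2, 4}, s ≤ k}:
g(0) = mex{} = 0
g(1) = mex{} = 0
g(2) = mex{0} = 1
g(3) = mex{0} = 1
g(4) = mex{0,1} = 2
g(5) = mex{0,1} = 2
g(6) = mex{1,2} = 0
g(7) = mex{1,2} = 0
g(8) = mex{0,2} = 1
g(9) = mex{0,2} = 1
So g(9) = 1.
The value of a disjunctive sum is the nim-sum of the parts.
Combined value = 6 ⊕ 1 = 7.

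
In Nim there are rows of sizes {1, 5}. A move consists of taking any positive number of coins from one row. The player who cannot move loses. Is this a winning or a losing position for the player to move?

Compute the nim-sum pairwise:
1 ⊕ 5 = 4
The nim-sum is 4 ≠ 0, so this is an N-position: the player to move can win.

Winning position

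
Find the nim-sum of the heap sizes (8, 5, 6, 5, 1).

15

In binary:
  1000  (8)
  0101  (5)
  0110  (6)
  0101  (5)
  0001  (1)
  ----
  1111  (15)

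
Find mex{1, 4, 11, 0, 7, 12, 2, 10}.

3

The values 0, 1, 2 are all present; 3 is the first non-negative integer missing from the set.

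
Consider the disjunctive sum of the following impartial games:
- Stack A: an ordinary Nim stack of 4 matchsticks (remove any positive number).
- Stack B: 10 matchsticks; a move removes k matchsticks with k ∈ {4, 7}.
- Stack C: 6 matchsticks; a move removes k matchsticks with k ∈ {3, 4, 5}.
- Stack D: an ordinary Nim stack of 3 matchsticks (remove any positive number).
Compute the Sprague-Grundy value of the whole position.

7

Stack A is a plain Nim stack of size 4, so its Grundy value is 4.
Grundy values for stack B (subtraction set {4, 7}):
g(0) = mex{} = 0
g(1) = mex{} = 0
g(2) = mex{} = 0
g(3) = mex{} = 0
g(4) = mex{0} = 1
g(5) = mex{0} = 1
g(6) = mex{0} = 1
g(7) = mex{0} = 1
g(8) = mex{0,1} = 2
g(9) = mex{0,1} = 2
g(10) = mex{0,1} = 2
So g(10) = 2.
Grundy values for stack C (subtraction set {3, 4, 5}):
g(0) = mex{} = 0
g(1) = mex{} = 0
g(2) = mex{} = 0
g(3) = mex{0} = 1
g(4) = mex{0} = 1
g(5) = mex{0} = 1
g(6) = mex{0,1} = 2
So g(6) = 2.
Stack D is a plain Nim stack of size 3, so its Grundy value is 3.
The value of a disjunctive sum is the nim-sum of the parts.
Combined value = 4 XOR 2 XOR 2 XOR 3 = 7.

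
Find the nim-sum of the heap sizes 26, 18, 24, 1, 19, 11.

9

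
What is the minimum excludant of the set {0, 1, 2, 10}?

3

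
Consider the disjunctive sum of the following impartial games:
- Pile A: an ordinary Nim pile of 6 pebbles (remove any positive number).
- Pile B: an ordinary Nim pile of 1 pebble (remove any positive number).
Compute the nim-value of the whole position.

Pile A is a plain Nim pile of size 6, so its Grundy value is 6.
Pile B is a plain Nim pile of size 1, so its Grundy value is 1.
The value of a disjunctive sum is the nim-sum of the parts.
Combined value = 6 ⊕ 1 = 7.

7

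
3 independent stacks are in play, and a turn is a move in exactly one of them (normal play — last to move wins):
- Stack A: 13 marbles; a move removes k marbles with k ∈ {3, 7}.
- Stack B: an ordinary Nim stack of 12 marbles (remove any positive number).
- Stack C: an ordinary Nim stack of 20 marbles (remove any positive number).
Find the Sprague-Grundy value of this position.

25

For stack A, compute g(0), g(1), … with moves {3, 7}:
g(0) = mex{} = 0
g(1) = mex{} = 0
g(2) = mex{} = 0
g(3) = mex{0} = 1
g(4) = mex{0} = 1
g(5) = mex{0} = 1
g(6) = mex{1} = 0
g(7) = mex{0,1} = 2
g(8) = mex{0,1} = 2
g(9) = mex{0} = 1
g(10) = mex{1,2} = 0
g(11) = mex{1,2} = 0
g(12) = mex{1} = 0
g(13) = mex{0} = 1
So g(13) = 1.
Stack B is a plain Nim stack of size 12, so its Grundy value is 12.
Stack C is a plain Nim stack of size 20, so its Grundy value is 20.
By the Sprague-Grundy theorem, the Grundy value of a sum of independent games is the XOR of the component values.
Combined value = 1 ⊕ 12 ⊕ 20 = 25.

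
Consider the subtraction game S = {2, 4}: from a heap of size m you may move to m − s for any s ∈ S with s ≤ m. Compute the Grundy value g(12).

Compute g(0), g(1), … for moves {2, 4}:
k:     0  1  2  3  4  5  6  7  8  9 10 11 12
g(k):  0  0  1  1  2  2  0  0  1  1  2  2  0
So g(12) = 0.

0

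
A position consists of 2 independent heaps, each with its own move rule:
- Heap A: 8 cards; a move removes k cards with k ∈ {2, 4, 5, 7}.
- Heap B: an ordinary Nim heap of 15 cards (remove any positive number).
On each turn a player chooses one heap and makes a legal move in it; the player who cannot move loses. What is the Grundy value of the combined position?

For heap A, compute g(0), g(1), … with moves {2, 4, 5, 7}:
k:     0  1  2  3  4  5  6  7  8
g(k):  0  0  1  1  2  2  3  3  4
So g(8) = 4.
Heap B is a plain Nim heap of size 15, so its Grundy value is 15.
The value of a disjunctive sum is the nim-sum of the parts.
Combined value = 4 XOR 15 = 11.

11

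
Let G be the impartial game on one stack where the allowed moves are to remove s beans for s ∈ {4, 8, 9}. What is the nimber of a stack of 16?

0

Build the Grundy sequence with g(k) = mex{g(k−s) : s ∈ {4, 8, 9}, s ≤ k}:
k:     0  1  2  3  4  5  6  7  8  9 10 11 12 13 14 15 16
g(k):  0  0  0  0  1  1  1  1  2  2  2  2  3  0  0  0  0
So g(16) = 0.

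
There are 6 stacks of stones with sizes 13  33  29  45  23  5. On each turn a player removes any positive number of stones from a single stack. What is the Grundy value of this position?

Compute the nim-sum pairwise:
13 XOR 33 = 44
44 XOR 29 = 49
49 XOR 45 = 28
28 XOR 23 = 11
11 XOR 5 = 14

14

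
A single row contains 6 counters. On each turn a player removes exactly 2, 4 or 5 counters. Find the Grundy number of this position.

Compute g(0), g(1), … for moves {2, 4, 5}:
g(0) = mex{} = 0
g(1) = mex{} = 0
g(2) = mex{0} = 1
g(3) = mex{0} = 1
g(4) = mex{0,1} = 2
g(5) = mex{0,1} = 2
g(6) = mex{0,1,2} = 3
So g(6) = 3.

3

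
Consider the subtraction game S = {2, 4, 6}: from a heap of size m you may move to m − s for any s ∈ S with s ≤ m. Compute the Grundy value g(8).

Compute g(0), g(1), … for moves {2, 4, 6}:
g(0) = mex{} = 0
g(1) = mex{} = 0
g(2) = mex{0} = 1
g(3) = mex{0} = 1
g(4) = mex{0,1} = 2
g(5) = mex{0,1} = 2
g(6) = mex{0,1,2} = 3
g(7) = mex{0,1,2} = 3
g(8) = mex{1,2,3} = 0
So g(8) = 0.

0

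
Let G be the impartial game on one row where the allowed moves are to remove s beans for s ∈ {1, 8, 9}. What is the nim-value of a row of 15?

3

Compute g(0), g(1), … for moves {1, 8, 9}:
k:     0  1  2  3  4  5  6  7  8  9 10 11 12 13 14 15
g(k):  0  1  0  1  0  1  0  1  2  3  2  3  2  3  2  3
So g(15) = 3.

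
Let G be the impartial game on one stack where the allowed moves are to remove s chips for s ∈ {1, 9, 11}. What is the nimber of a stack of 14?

0

Compute g(0), g(1), … for moves {1, 9, 11}:
k:     0  1  2  3  4  5  6  7  8  9 10 11 12 13 14
g(k):  0  1  0  1  0  1  0  1  0  1  0  1  0  1  0
So g(14) = 0.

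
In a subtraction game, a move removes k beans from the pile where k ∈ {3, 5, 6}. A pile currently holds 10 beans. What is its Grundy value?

0

Build the Grundy sequence with g(k) = mex{g(k−s) : s ∈ {3, 5, 6}, s ≤ k}:
g(0) = mex{} = 0
g(1) = mex{} = 0
g(2) = mex{} = 0
g(3) = mex{0} = 1
g(4) = mex{0} = 1
g(5) = mex{0} = 1
g(6) = mex{0,1} = 2
g(7) = mex{0,1} = 2
g(8) = mex{0,1} = 2
g(9) = mex{1,2} = 0
g(10) = mex{1,2} = 0
So g(10) = 0.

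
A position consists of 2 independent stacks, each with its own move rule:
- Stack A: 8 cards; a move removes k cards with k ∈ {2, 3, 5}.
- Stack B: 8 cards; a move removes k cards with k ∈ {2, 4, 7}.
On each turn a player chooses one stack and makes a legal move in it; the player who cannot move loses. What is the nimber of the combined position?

1

Build the Grundy sequence for stack A with g(k) = mex{g(k−s) : s ∈ {2, 3, 5}, s ≤ k}:
g(0) = mex{} = 0
g(1) = mex{} = 0
g(2) = mex{0} = 1
g(3) = mex{0} = 1
g(4) = mex{0,1} = 2
g(5) = mex{0,1} = 2
g(6) = mex{0,1,2} = 3
g(7) = mex{1,2} = 0
g(8) = mex{1,2,3} = 0
So g(8) = 0.
For stack B, compute g(0), g(1), … with moves {2, 4, 7}:
g(0) = mex{} = 0
g(1) = mex{} = 0
g(2) = mex{0} = 1
g(3) = mex{0} = 1
g(4) = mex{0,1} = 2
g(5) = mex{0,1} = 2
g(6) = mex{1,2} = 0
g(7) = mex{0,1,2} = 3
g(8) = mex{0,2} = 1
So g(8) = 1.
By the Sprague-Grundy theorem, the Grundy value of a sum of independent games is the XOR of the component values.
Combined value = 0 XOR 1 = 1.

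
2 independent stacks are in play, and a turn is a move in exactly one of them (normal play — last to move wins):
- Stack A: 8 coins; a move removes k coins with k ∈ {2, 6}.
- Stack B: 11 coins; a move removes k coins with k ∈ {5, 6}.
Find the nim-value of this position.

Grundy values for stack A (subtraction set {2, 6}):
g(0) = mex{} = 0
g(1) = mex{} = 0
g(2) = mex{0} = 1
g(3) = mex{0} = 1
g(4) = mex{1} = 0
g(5) = mex{1} = 0
g(6) = mex{0} = 1
g(7) = mex{0} = 1
g(8) = mex{1} = 0
So g(8) = 0.
Grundy values for stack B (subtraction set {5, 6}):
k:     0  1  2  3  4  5  6  7  8  9 10 11
g(k):  0  0  0  0  0  1  1  1  1  1  2  0
So g(11) = 0.
The value of a disjunctive sum is the nim-sum of the parts.
Combined value = 0 XOR 0 = 0.

0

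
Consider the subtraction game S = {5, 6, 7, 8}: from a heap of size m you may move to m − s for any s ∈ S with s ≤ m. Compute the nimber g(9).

1

Grundy values for subtraction set {5, 6, 7, 8}:
k:     0  1  2  3  4  5  6  7  8  9
g(k):  0  0  0  0  0  1  1  1  1  1
So g(9) = 1.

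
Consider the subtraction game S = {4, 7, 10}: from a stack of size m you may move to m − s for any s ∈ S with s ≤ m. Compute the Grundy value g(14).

Grundy values for subtraction set {4, 7, 10}:
k:     0  1  2  3  4  5  6  7  8  9 10 11 12 13 14
g(k):  0  0  0  0  1  1  1  1  2  2  2  2  3  3  0
So g(14) = 0.

0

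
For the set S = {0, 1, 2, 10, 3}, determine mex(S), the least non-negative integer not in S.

4

The values 0, 1, 2, 3 are all present; 4 is the first non-negative integer missing from the set.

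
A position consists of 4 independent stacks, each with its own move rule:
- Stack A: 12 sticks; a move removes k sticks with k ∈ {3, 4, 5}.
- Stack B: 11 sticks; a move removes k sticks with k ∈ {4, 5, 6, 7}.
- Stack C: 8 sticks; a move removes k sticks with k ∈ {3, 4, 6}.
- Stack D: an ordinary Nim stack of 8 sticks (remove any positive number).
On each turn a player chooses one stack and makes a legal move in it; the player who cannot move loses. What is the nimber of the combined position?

11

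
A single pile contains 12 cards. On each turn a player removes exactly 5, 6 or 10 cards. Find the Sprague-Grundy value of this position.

Compute g(0), g(1), … for moves {5, 6, 10}:
g(0) = mex{} = 0
g(1) = mex{} = 0
g(2) = mex{} = 0
g(3) = mex{} = 0
g(4) = mex{} = 0
g(5) = mex{0} = 1
g(6) = mex{0} = 1
g(7) = mex{0} = 1
g(8) = mex{0} = 1
g(9) = mex{0} = 1
g(10) = mex{0,1} = 2
g(11) = mex{0,1} = 2
g(12) = mex{0,1} = 2
So g(12) = 2.

2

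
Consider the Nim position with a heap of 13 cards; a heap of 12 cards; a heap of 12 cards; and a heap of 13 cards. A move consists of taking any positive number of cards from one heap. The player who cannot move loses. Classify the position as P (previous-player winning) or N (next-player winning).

P-position

Nim-sum: 13 ^ 12 ^ 12 ^ 13 = 0.
The nim-sum is 0, so this is a P-position: the player to move is in a losing position under optimal play.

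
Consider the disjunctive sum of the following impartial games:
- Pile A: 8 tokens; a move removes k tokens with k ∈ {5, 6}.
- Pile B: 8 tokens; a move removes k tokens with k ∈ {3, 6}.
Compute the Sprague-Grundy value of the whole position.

Grundy values for pile A (subtraction set {5, 6}):
g(0) = mex{} = 0
g(1) = mex{} = 0
g(2) = mex{} = 0
g(3) = mex{} = 0
g(4) = mex{} = 0
g(5) = mex{0} = 1
g(6) = mex{0} = 1
g(7) = mex{0} = 1
g(8) = mex{0} = 1
So g(8) = 1.
Grundy values for pile B (subtraction set {3, 6}):
k:     0  1  2  3  4  5  6  7  8
g(k):  0  0  0  1  1  1  2  2  2
So g(8) = 2.
By the Sprague-Grundy theorem, the Grundy value of a sum of independent games is the XOR of the component values.
Combined value = 1 XOR 2 = 3.

3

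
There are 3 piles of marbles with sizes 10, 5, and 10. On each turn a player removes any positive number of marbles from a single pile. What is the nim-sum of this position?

5

Compute the nim-sum pairwise:
10 XOR 5 = 15
15 XOR 10 = 5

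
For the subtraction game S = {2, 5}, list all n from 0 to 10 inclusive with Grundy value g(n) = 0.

0, 1, 4, 7, 8

Grundy values for subtraction set {2, 5}:
k:     0  1  2  3  4  5  6  7  8  9 10
g(k):  0  0  1  1  0  2  1  0  0  1  1
The P-positions (g = 0) in 0..10 are 0, 1, 4, 7, 8.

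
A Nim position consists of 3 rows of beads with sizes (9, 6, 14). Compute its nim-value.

1

Nim-sum: 9 ^ 6 ^ 14 = 1.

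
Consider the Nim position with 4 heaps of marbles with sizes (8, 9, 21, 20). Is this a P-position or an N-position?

P-position

Nim-sum: 8 XOR 9 XOR 21 XOR 20 = 0.
The nim-sum is 0, so this is a P-position: the player to move is in a losing position under optimal play.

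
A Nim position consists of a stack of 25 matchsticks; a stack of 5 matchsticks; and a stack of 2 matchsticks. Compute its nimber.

Compute the nim-sum pairwise:
25 ⊕ 5 = 28
28 ⊕ 2 = 30

30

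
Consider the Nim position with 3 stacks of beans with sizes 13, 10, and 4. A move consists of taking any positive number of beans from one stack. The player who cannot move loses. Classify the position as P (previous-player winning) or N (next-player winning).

N-position

Compute the nim-sum pairwise:
13 XOR 10 = 7
7 XOR 4 = 3
The nim-sum is 3 ≠ 0, so this is an N-position: the player to move can win.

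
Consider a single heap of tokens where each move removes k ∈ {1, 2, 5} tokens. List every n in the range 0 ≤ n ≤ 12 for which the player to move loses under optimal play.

0, 3, 6, 9, 12

Compute g(0), g(1), … for moves {1, 2, 5}:
g(0) = mex{} = 0
g(1) = mex{0} = 1
g(2) = mex{0,1} = 2
g(3) = mex{1,2} = 0
g(4) = mex{0,2} = 1
g(5) = mex{0,1} = 2
g(6) = mex{1,2} = 0
g(7) = mex{0,2} = 1
g(8) = mex{0,1} = 2
g(9) = mex{1,2} = 0
g(10) = mex{0,2} = 1
g(11) = mex{0,1} = 2
g(12) = mex{1,2} = 0
The P-positions (g = 0) in 0..12 are 0, 3, 6, 9, 12.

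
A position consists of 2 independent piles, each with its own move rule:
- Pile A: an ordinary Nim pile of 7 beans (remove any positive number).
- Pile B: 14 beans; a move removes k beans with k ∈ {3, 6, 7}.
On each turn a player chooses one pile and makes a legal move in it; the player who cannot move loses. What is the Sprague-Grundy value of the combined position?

Pile A is a plain Nim pile of size 7, so its Grundy value is 7.
Grundy values for pile B (subtraction set {3, 6, 7}):
k:     0  1  2  3  4  5  6  7  8  9 10 11 12 13 14
g(k):  0  0  0  1  1  1  2  2  2  3  0  0  0  1  1
So g(14) = 1.
By the Sprague-Grundy theorem, the Grundy value of a sum of independent games is the XOR of the component values.
Combined value = 7 ⊕ 1 = 6.

6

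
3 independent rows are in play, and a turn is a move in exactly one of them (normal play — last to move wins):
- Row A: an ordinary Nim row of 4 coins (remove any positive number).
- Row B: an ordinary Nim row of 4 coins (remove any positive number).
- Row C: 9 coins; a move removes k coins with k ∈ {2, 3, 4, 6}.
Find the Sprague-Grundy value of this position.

0

Row A is a plain Nim row of size 4, so its Grundy value is 4.
Row B is a plain Nim row of size 4, so its Grundy value is 4.
Grundy values for row C (subtraction set {2, 3, 4, 6}):
k:     0  1  2  3  4  5  6  7  8  9
g(k):  0  0  1  1  2  2  3  3  0  0
So g(9) = 0.
By the Sprague-Grundy theorem, the Grundy value of a sum of independent games is the XOR of the component values.
Combined value = 4 ⊕ 4 ⊕ 0 = 0.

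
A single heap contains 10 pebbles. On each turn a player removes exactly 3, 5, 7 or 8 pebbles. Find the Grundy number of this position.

3

Grundy values for subtraction set {3, 5, 7, 8}:
g(0) = mex{} = 0
g(1) = mex{} = 0
g(2) = mex{} = 0
g(3) = mex{0} = 1
g(4) = mex{0} = 1
g(5) = mex{0} = 1
g(6) = mex{0,1} = 2
g(7) = mex{0,1} = 2
g(8) = mex{0,1} = 2
g(9) = mex{0,1,2} = 3
g(10) = mex{0,1,2} = 3
So g(10) = 3.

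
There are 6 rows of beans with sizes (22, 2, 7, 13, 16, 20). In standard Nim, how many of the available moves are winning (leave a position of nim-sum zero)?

3

Compute the nim-sum pairwise:
22 ⊕ 2 = 20
20 ⊕ 7 = 19
19 ⊕ 13 = 30
30 ⊕ 16 = 14
14 ⊕ 20 = 26
The overall nim-sum is X = 26. A row of size p has a winning move iff p XOR X < p (reduce it to p XOR X).
  22: 22 XOR 26 = 12 < 22 — winning move (to 12).
  2: 2 XOR 26 = 24 ≥ 2 — no move.
  7: 7 XOR 26 = 29 ≥ 7 — no move.
  13: 13 XOR 26 = 23 ≥ 13 — no move.
  16: 16 XOR 26 = 10 < 16 — winning move (to 10).
  20: 20 XOR 26 = 14 < 20 — winning move (to 14).
That gives 3 winning moves.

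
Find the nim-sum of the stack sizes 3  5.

6

Compute the nim-sum pairwise:
3 XOR 5 = 6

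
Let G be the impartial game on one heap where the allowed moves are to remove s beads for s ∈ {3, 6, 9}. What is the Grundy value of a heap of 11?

3

Compute g(0), g(1), … for moves {3, 6, 9}:
k:     0  1  2  3  4  5  6  7  8  9 10 11
g(k):  0  0  0  1  1  1  2  2  2  3  3  3
So g(11) = 3.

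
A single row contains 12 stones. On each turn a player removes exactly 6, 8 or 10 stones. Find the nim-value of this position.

2

Grundy values for subtraction set {6, 8, 10}:
k:     0  1  2  3  4  5  6  7  8  9 10 11 12
g(k):  0  0  0  0  0  0  1  1  1  1  1  1  2
So g(12) = 2.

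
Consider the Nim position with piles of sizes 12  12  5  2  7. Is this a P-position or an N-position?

P-position

Nim-sum: 12 XOR 12 XOR 5 XOR 2 XOR 7 = 0.
The nim-sum is 0, so this is a P-position: the player to move is in a losing position under optimal play.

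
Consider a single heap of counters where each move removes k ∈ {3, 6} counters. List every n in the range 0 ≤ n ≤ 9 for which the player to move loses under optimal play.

0, 1, 2, 9

Build the Grundy sequence with g(k) = mex{g(k−s) : s ∈ {3, 6}, s ≤ k}:
k:     0  1  2  3  4  5  6  7  8  9
g(k):  0  0  0  1  1  1  2  2  2  0
The P-positions (g = 0) in 0..9 are 0, 1, 2, 9.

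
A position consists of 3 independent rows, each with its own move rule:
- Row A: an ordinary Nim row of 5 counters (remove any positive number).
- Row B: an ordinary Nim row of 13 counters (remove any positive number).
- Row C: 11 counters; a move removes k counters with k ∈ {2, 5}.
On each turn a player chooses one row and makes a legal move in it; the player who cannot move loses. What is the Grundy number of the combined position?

Row A is a plain Nim row of size 5, so its Grundy value is 5.
Row B is a plain Nim row of size 13, so its Grundy value is 13.
Build the Grundy sequence for row C with g(k) = mex{g(k−s) : s ∈ {2, 5}, s ≤ k}:
k:     0  1  2  3  4  5  6  7  8  9 10 11
g(k):  0  0  1  1  0  2  1  0  0  1  1  0
So g(11) = 0.
By the Sprague-Grundy theorem, the Grundy value of a sum of independent games is the XOR of the component values.
Combined value = 5 XOR 13 XOR 0 = 8.

8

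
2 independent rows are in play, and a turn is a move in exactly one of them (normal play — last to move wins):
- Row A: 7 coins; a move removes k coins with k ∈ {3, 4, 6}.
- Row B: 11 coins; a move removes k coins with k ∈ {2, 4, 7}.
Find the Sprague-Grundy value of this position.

3

Grundy values for row A (subtraction set {3, 4, 6}):
g(0) = mex{} = 0
g(1) = mex{} = 0
g(2) = mex{} = 0
g(3) = mex{0} = 1
g(4) = mex{0} = 1
g(5) = mex{0} = 1
g(6) = mex{0,1} = 2
g(7) = mex{0,1} = 2
So g(7) = 2.
For row B, compute g(0), g(1), … with moves {2, 4, 7}:
g(0) = mex{} = 0
g(1) = mex{} = 0
g(2) = mex{0} = 1
g(3) = mex{0} = 1
g(4) = mex{0,1} = 2
g(5) = mex{0,1} = 2
g(6) = mex{1,2} = 0
g(7) = mex{0,1,2} = 3
g(8) = mex{0,2} = 1
g(9) = mex{1,2,3} = 0
g(10) = mex{0,1} = 2
g(11) = mex{0,2,3} = 1
So g(11) = 1.
By the Sprague-Grundy theorem, the Grundy value of a sum of independent games is the XOR of the component values.
Combined value = 2 XOR 1 = 3.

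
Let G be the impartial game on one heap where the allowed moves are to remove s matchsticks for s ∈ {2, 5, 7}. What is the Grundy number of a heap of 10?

Grundy values for subtraction set {2, 5, 7}:
k:     0  1  2  3  4  5  6  7  8  9 10
g(k):  0  0  1  1  0  2  1  3  2  2  0
So g(10) = 0.

0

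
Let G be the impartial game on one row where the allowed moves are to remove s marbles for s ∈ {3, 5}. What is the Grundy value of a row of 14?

Grundy values for subtraction set {3, 5}:
k:     0  1  2  3  4  5  6  7  8  9 10 11 12 13 14
g(k):  0  0  0  1  1  1  2  2  0  0  0  1  1  1  2
So g(14) = 2.

2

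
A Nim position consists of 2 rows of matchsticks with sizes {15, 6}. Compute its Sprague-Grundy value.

9

Nim-sum: 15 ⊕ 6 = 9.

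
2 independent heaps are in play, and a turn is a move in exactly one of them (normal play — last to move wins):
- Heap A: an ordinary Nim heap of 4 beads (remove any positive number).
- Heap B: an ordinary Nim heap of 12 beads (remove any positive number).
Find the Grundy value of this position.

8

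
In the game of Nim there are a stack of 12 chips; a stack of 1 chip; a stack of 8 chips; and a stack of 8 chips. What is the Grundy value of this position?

13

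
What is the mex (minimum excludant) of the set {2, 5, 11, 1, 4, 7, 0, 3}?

6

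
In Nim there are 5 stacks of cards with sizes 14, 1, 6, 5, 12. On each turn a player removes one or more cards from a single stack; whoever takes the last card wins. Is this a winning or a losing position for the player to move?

Losing position

Compute the nim-sum pairwise:
14 ^ 1 = 15
15 ^ 6 = 9
9 ^ 5 = 12
12 ^ 12 = 0
The nim-sum is 0, so this is a P-position: the player to move is in a losing position under optimal play.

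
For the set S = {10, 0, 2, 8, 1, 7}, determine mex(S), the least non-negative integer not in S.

3

The values 0, 1, 2 are all present; 3 is the first non-negative integer missing from the set.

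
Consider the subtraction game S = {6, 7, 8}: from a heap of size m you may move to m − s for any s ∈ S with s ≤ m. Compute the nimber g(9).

Compute g(0), g(1), … for moves {6, 7, 8}:
g(0) = mex{} = 0
g(1) = mex{} = 0
g(2) = mex{} = 0
g(3) = mex{} = 0
g(4) = mex{} = 0
g(5) = mex{} = 0
g(6) = mex{0} = 1
g(7) = mex{0} = 1
g(8) = mex{0} = 1
g(9) = mex{0} = 1
So g(9) = 1.

1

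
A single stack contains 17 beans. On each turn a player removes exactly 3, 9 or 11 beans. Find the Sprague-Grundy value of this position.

Build the Grundy sequence with g(k) = mex{g(k−s) : s ∈ {3, 9, 11}, s ≤ k}:
k:     0  1  2  3  4  5  6  7  8  9 10 11 12 13 14 15 16 17
g(k):  0  0  0  1  1  1  0  0  0  1  1  1  2  2  0  3  3  1
So g(17) = 1.

1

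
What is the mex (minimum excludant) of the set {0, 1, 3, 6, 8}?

2

The values 0, 1 are all present; 2 is the first non-negative integer missing from the set.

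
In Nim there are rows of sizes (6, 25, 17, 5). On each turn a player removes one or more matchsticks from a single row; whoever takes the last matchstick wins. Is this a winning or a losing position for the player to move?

In binary:
  00110  (6)
  11001  (25)
  10001  (17)
  00101  (5)
  -----
  01011  (11)
The nim-sum is 11 ≠ 0, so this is an N-position: the player to move can win.

Winning position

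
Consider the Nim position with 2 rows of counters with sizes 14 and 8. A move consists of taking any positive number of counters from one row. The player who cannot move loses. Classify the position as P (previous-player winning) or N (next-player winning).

N-position

Nim-sum: 14 ⊕ 8 = 6.
The nim-sum is 6 ≠ 0, so this is an N-position: the player to move can win.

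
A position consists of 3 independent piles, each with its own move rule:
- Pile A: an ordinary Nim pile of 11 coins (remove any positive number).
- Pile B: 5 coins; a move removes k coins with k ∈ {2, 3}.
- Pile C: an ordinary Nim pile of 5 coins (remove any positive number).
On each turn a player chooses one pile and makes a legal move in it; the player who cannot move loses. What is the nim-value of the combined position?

14

Pile A is a plain Nim pile of size 11, so its Grundy value is 11.
For pile B, compute g(0), g(1), … with moves {2, 3}:
g(0) = mex{} = 0
g(1) = mex{} = 0
g(2) = mex{0} = 1
g(3) = mex{0} = 1
g(4) = mex{0,1} = 2
g(5) = mex{1} = 0
So g(5) = 0.
Pile C is a plain Nim pile of size 5, so its Grundy value is 5.
The value of a disjunctive sum is the nim-sum of the parts.
Combined value = 11 ⊕ 0 ⊕ 5 = 14.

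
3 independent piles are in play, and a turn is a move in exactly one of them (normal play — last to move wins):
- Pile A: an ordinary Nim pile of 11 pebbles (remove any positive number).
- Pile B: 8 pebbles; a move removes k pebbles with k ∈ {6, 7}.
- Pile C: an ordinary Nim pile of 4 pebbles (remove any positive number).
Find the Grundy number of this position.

Pile A is a plain Nim pile of size 11, so its Grundy value is 11.
Grundy values for pile B (subtraction set {6, 7}):
k:     0  1  2  3  4  5  6  7  8
g(k):  0  0  0  0  0  0  1  1  1
So g(8) = 1.
Pile C is a plain Nim pile of size 4, so its Grundy value is 4.
By the Sprague-Grundy theorem, the Grundy value of a sum of independent games is the XOR of the component values.
Combined value = 11 ⊕ 1 ⊕ 4 = 14.

14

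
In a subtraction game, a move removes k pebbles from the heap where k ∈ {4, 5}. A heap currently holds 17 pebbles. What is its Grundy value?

2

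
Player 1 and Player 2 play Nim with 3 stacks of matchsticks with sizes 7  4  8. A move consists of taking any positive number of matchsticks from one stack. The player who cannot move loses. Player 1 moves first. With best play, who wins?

Compute the nim-sum pairwise:
7 ⊕ 4 = 3
3 ⊕ 8 = 11
The nim-sum is 11 ≠ 0, so this is an N-position: the player to move can win; Player 1 has a winning move.

Player 1 wins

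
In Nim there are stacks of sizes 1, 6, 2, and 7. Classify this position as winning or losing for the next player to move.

Winning position

Nim-sum: 1 ⊕ 6 ⊕ 2 ⊕ 7 = 2.
The nim-sum is 2 ≠ 0, so this is an N-position: the player to move can win.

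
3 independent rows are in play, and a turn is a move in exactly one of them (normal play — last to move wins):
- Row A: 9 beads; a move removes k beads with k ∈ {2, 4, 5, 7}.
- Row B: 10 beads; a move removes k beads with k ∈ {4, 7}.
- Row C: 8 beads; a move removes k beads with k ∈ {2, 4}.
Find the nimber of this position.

Grundy values for row A (subtraction set {2, 4, 5, 7}):
k:     0  1  2  3  4  5  6  7  8  9
g(k):  0  0  1  1  2  2  3  3  4  0
So g(9) = 0.
Grundy values for row B (subtraction set {4, 7}):
k:     0  1  2  3  4  5  6  7  8  9 10
g(k):  0  0  0  0  1  1  1  1  2  2  2
So g(10) = 2.
For row C, compute g(0), g(1), … with moves {2, 4}:
k:     0  1  2  3  4  5  6  7  8
g(k):  0  0  1  1  2  2  0  0  1
So g(8) = 1.
The value of a disjunctive sum is the nim-sum of the parts.
Combined value = 0 ⊕ 2 ⊕ 1 = 3.

3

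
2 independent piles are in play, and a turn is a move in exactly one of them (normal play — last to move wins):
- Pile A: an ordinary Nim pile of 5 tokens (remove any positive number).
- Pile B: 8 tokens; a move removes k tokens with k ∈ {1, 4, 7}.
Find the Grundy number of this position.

5

Pile A is a plain Nim pile of size 5, so its Grundy value is 5.
Grundy values for pile B (subtraction set {1, 4, 7}):
g(0) = mex{} = 0
g(1) = mex{0} = 1
g(2) = mex{1} = 0
g(3) = mex{0} = 1
g(4) = mex{0,1} = 2
g(5) = mex{1,2} = 0
g(6) = mex{0} = 1
g(7) = mex{0,1} = 2
g(8) = mex{1,2} = 0
So g(8) = 0.
The value of a disjunctive sum is the nim-sum of the parts.
Combined value = 5 ⊕ 0 = 5.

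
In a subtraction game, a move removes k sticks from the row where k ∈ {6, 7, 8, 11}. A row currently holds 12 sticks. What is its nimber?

2

Build the Grundy sequence with g(k) = mex{g(k−s) : s ∈ {6, 7, 8, 11}, s ≤ k}:
k:     0  1  2  3  4  5  6  7  8  9 10 11 12
g(k):  0  0  0  0  0  0  1  1  1  1  1  1  2
So g(12) = 2.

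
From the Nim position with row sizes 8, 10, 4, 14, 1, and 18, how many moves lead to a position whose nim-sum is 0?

1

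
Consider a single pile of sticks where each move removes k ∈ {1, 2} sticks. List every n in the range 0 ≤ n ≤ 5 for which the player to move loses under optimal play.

0, 3

Build the Grundy sequence with g(k) = mex{g(k−s) : s ∈ {1, 2}, s ≤ k}:
k:     0  1  2  3  4  5
g(k):  0  1  2  0  1  2
The P-positions (g = 0) in 0..5 are 0, 3.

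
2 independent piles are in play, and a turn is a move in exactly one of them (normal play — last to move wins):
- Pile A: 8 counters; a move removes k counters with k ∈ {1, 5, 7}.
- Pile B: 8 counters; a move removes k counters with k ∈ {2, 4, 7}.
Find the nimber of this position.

1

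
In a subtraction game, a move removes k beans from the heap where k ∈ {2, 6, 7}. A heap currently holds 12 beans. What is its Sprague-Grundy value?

2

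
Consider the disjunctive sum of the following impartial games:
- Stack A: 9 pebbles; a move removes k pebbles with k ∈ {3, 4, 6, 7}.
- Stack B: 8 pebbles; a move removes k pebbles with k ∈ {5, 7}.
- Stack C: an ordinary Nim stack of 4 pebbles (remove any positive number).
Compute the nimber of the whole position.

Grundy values for stack A (subtraction set {3, 4, 6, 7}):
g(0) = mex{} = 0
g(1) = mex{} = 0
g(2) = mex{} = 0
g(3) = mex{0} = 1
g(4) = mex{0} = 1
g(5) = mex{0} = 1
g(6) = mex{0,1} = 2
g(7) = mex{0,1} = 2
g(8) = mex{0,1} = 2
g(9) = mex{0,1,2} = 3
So g(9) = 3.
Grundy values for stack B (subtraction set {5, 7}):
k:     0  1  2  3  4  5  6  7  8
g(k):  0  0  0  0  0  1  1  1  1
So g(8) = 1.
Stack C is a plain Nim stack of size 4, so its Grundy value is 4.
The value of a disjunctive sum is the nim-sum of the parts.
Combined value = 3 XOR 1 XOR 4 = 6.

6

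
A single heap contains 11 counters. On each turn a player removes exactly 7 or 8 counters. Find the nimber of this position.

1

Compute g(0), g(1), … for moves {7, 8}:
k:     0  1  2  3  4  5  6  7  8  9 10 11
g(k):  0  0  0  0  0  0  0  1  1  1  1  1
So g(11) = 1.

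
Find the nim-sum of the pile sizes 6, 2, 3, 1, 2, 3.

7

Nim-sum: 6 XOR 2 XOR 3 XOR 1 XOR 2 XOR 3 = 7.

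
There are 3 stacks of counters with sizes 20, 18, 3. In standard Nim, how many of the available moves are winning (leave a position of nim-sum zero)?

1

Nim-sum: 20 XOR 18 XOR 3 = 5.
The overall nim-sum is X = 5. A stack of size p has a winning move iff p XOR X < p (reduce it to p XOR X).
  20: 20 XOR 5 = 17 < 20 — winning move (to 17).
  18: 18 XOR 5 = 23 ≥ 18 — no move.
  3: 3 XOR 5 = 6 ≥ 3 — no move.
That gives 1 winning move.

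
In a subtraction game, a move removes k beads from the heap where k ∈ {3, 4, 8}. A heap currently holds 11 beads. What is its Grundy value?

Build the Grundy sequence with g(k) = mex{g(k−s) : s ∈ {3, 4, 8}, s ≤ k}:
k:     0  1  2  3  4  5  6  7  8  9 10 11
g(k):  0  0  0  1  1  1  2  0  2  3  1  3
So g(11) = 3.

3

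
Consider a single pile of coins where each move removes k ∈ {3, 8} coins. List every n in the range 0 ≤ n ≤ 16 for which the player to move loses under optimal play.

0, 1, 2, 6, 7, 11, 12, 13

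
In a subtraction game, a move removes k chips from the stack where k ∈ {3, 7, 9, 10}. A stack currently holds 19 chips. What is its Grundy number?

0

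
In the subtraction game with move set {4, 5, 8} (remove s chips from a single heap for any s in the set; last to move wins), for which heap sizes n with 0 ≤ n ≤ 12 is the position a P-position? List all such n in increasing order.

Compute g(0), g(1), … for moves {4, 5, 8}:
k:     0  1  2  3  4  5  6  7  8  9 10 11 12
g(k):  0  0  0  0  1  1  1  1  2  2  2  2  0
The P-positions (g = 0) in 0..12 are 0, 1, 2, 3, 12.

0, 1, 2, 3, 12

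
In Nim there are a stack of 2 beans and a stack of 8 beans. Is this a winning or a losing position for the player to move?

In binary:
  0010  (2)
  1000  (8)
  ----
  1010  (10)
The nim-sum is 10 ≠ 0, so this is an N-position: the player to move can win.

Winning position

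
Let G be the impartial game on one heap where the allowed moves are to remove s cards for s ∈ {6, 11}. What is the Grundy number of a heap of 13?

2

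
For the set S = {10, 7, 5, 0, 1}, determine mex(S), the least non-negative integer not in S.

The values 0, 1 are all present; 2 is the first non-negative integer missing from the set.

2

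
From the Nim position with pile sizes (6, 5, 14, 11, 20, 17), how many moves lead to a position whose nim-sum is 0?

Compute the nim-sum pairwise:
6 XOR 5 = 3
3 XOR 14 = 13
13 XOR 11 = 6
6 XOR 20 = 18
18 XOR 17 = 3
The overall nim-sum is X = 3. A pile of size p has a winning move iff p XOR X < p (reduce it to p XOR X).
  6: 6 XOR 3 = 5 < 6 — winning move (to 5).
  5: 5 XOR 3 = 6 ≥ 5 — no move.
  14: 14 XOR 3 = 13 < 14 — winning move (to 13).
  11: 11 XOR 3 = 8 < 11 — winning move (to 8).
  20: 20 XOR 3 = 23 ≥ 20 — no move.
  17: 17 XOR 3 = 18 ≥ 17 — no move.
That gives 3 winning moves.

3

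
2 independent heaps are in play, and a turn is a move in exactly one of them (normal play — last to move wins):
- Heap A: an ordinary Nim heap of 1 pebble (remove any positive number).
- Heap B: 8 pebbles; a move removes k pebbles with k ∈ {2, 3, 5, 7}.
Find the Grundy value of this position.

Heap A is a plain Nim heap of size 1, so its Grundy value is 1.
Build the Grundy sequence for heap B with g(k) = mex{g(k−s) : s ∈ {2, 3, 5, 7}, s ≤ k}:
k:     0  1  2  3  4  5  6  7  8
g(k):  0  0  1  1  2  2  3  3  4
So g(8) = 4.
The value of a disjunctive sum is the nim-sum of the parts.
Combined value = 1 XOR 4 = 5.

5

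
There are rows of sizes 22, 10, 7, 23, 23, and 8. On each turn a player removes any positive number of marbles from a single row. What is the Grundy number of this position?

Compute the nim-sum pairwise:
22 ⊕ 10 = 28
28 ⊕ 7 = 27
27 ⊕ 23 = 12
12 ⊕ 23 = 27
27 ⊕ 8 = 19

19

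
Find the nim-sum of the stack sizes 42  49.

Nim-sum: 42 ^ 49 = 27.

27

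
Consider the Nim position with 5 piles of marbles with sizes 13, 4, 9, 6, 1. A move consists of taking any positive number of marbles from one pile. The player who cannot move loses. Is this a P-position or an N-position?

Nim-sum: 13 XOR 4 XOR 9 XOR 6 XOR 1 = 7.
The nim-sum is 7 ≠ 0, so this is an N-position: the player to move can win.

N-position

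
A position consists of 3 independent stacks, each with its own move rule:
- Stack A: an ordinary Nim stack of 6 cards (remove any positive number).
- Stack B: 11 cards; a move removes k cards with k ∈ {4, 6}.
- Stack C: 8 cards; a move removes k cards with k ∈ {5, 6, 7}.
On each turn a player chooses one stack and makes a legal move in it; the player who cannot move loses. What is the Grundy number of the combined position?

Stack A is a plain Nim stack of size 6, so its Grundy value is 6.
Build the Grundy sequence for stack B with g(k) = mex{g(k−s) : s ∈ {4, 6}, s ≤ k}:
g(0) = mex{} = 0
g(1) = mex{} = 0
g(2) = mex{} = 0
g(3) = mex{} = 0
g(4) = mex{0} = 1
g(5) = mex{0} = 1
g(6) = mex{0} = 1
g(7) = mex{0} = 1
g(8) = mex{0,1} = 2
g(9) = mex{0,1} = 2
g(10) = mex{1} = 0
g(11) = mex{1} = 0
So g(11) = 0.
Build the Grundy sequence for stack C with g(k) = mex{g(k−s) : s ∈ {5, 6, 7}, s ≤ k}:
g(0) = mex{} = 0
g(1) = mex{} = 0
g(2) = mex{} = 0
g(3) = mex{} = 0
g(4) = mex{} = 0
g(5) = mex{0} = 1
g(6) = mex{0} = 1
g(7) = mex{0} = 1
g(8) = mex{0} = 1
So g(8) = 1.
The value of a disjunctive sum is the nim-sum of the parts.
Combined value = 6 XOR 0 XOR 1 = 7.

7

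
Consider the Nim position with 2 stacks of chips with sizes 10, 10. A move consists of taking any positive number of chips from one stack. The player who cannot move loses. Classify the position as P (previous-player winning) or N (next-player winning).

Nim-sum: 10 XOR 10 = 0.
The nim-sum is 0, so this is a P-position: the player to move is in a losing position under optimal play.

P-position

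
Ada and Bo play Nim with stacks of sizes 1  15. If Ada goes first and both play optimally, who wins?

Ada wins

Compute the nim-sum pairwise:
1 ⊕ 15 = 14
The nim-sum is 14 ≠ 0, so this is an N-position: the player to move can win; Ada has a winning move.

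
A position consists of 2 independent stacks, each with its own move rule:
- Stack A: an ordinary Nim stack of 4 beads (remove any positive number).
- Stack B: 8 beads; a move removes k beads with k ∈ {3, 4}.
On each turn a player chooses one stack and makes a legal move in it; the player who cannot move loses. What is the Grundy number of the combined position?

4

Stack A is a plain Nim stack of size 4, so its Grundy value is 4.
For stack B, compute g(0), g(1), … with moves {3, 4}:
g(0) = mex{} = 0
g(1) = mex{} = 0
g(2) = mex{} = 0
g(3) = mex{0} = 1
g(4) = mex{0} = 1
g(5) = mex{0} = 1
g(6) = mex{0,1} = 2
g(7) = mex{1} = 0
g(8) = mex{1} = 0
So g(8) = 0.
By the Sprague-Grundy theorem, the Grundy value of a sum of independent games is the XOR of the component values.
Combined value = 4 ⊕ 0 = 4.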